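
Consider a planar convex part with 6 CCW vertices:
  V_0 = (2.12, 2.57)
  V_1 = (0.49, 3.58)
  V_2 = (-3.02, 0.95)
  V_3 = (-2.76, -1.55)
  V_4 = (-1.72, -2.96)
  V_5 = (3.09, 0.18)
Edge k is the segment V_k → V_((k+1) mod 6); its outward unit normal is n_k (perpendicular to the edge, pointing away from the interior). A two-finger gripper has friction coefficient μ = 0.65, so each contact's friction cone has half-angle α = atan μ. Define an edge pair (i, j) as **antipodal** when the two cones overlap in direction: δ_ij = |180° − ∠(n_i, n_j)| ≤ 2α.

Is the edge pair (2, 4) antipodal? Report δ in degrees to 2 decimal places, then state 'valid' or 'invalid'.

δ = 62.80°, valid

α = atan 0.65 = 33.02°;  2α = 66.05°
edge 2: e_2 = (+0.26, -2.50);  n_2 = (-0.9946, -0.1034)
edge 4: e_4 = (+4.81, +3.14);  n_4 = (+0.5466, -0.8374)
∠(n_2, n_4) = 117.20°
δ = |180° − 117.20°| = 62.80°
62.80° ≤ 2α = 66.05°  →  valid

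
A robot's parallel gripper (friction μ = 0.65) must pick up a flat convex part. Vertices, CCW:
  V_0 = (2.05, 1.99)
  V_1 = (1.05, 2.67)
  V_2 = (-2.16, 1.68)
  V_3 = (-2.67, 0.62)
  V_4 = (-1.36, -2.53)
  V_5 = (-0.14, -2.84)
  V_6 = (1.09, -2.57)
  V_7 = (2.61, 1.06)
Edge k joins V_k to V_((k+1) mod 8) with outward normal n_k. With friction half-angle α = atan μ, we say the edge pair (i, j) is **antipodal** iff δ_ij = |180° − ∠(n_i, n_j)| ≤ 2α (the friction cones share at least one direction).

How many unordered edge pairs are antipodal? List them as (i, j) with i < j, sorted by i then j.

α = atan 0.65 = 33.02°;  2α = 66.05°
n_0 = (+0.5623, +0.8269)
n_1 = (-0.2947, +0.9556)
n_2 = (-0.9011, +0.4336)
n_3 = (-0.9233, -0.3840)
n_4 = (-0.2463, -0.9692)
n_5 = (+0.2144, -0.9767)
n_6 = (+0.9224, -0.3862)
n_7 = (+0.8567, +0.5158)
  (0,1): δ = 128.64°  ·
  (0,2): δ = 81.48°  ·
  (0,3): δ = 33.20°  ✓
  (0,4): δ = 19.96°  ✓
  (0,5): δ = 46.60°  ✓
  (0,6): δ = 101.50°  ·
  (0,7): δ = 155.27°  ·
  (1,2): δ = 132.83°  ·
  (1,3): δ = 84.56°  ·
  (1,4): δ = 31.40°  ✓
  (1,5): δ = 4.76°  ✓
  (1,6): δ = 50.14°  ✓
  (1,7): δ = 103.91°  ·
  (2,3): δ = 131.73°  ·
  (2,4): δ = 78.56°  ·
  (2,5): δ = 51.93°  ✓
  (2,6): δ = 2.97°  ✓
  (2,7): δ = 56.75°  ✓
  (3,4): δ = 126.84°  ·
  (3,5): δ = 100.20°  ·
  (3,6): δ = 45.30°  ✓
  (3,7): δ = 8.47°  ✓
  (4,5): δ = 153.36°  ·
  (4,6): δ = 98.46°  ·
  (4,7): δ = 44.69°  ✓
  (5,6): δ = 125.10°  ·
  (5,7): δ = 71.33°  ·
  (6,7): δ = 126.23°  ·
antipodal pairs: 12

count = 12; pairs: (0,3), (0,4), (0,5), (1,4), (1,5), (1,6), (2,5), (2,6), (2,7), (3,6), (3,7), (4,7)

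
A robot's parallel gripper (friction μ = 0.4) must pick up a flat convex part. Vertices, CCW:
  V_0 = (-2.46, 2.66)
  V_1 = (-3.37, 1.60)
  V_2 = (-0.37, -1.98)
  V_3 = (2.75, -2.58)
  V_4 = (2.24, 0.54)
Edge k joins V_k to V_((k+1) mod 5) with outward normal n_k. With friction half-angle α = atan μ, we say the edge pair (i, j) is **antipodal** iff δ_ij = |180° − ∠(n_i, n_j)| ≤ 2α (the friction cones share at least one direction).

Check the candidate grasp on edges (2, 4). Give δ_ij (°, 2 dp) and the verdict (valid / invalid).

α = atan 0.4 = 21.80°;  2α = 43.60°
edge 2: e_2 = (+3.12, -0.60);  n_2 = (-0.1888, -0.9820)
edge 4: e_4 = (-4.70, +2.12);  n_4 = (+0.4112, +0.9116)
∠(n_2, n_4) = 166.61°
δ = |180° − 166.61°| = 13.39°
13.39° ≤ 2α = 43.60°  →  valid

δ = 13.39°, valid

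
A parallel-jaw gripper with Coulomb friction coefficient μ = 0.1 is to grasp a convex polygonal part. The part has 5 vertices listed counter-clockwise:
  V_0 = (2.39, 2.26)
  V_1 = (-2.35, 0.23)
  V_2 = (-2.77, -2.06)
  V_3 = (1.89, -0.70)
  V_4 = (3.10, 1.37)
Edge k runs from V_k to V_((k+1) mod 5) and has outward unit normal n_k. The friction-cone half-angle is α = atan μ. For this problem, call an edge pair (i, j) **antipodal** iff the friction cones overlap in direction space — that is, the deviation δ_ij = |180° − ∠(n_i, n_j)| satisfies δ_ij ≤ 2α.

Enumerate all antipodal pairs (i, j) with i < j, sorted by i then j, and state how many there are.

count = 1; pairs: (0,2)

α = atan 0.1 = 5.71°;  2α = 11.42°
n_0 = (-0.3937, +0.9192)
n_1 = (-0.9836, +0.1804)
n_2 = (+0.2802, -0.9600)
n_3 = (+0.8633, -0.5046)
n_4 = (+0.7817, +0.6236)
  (0,1): δ = 123.58°  ·
  (0,2): δ = 6.91°  ✓
  (0,3): δ = 36.51°  ·
  (0,4): δ = 105.40°  ·
  (1,2): δ = 63.34°  ·
  (1,3): δ = 19.92°  ·
  (1,4): δ = 48.97°  ·
  (2,3): δ = 136.58°  ·
  (2,4): δ = 67.69°  ·
  (3,4): δ = 111.11°  ·
antipodal pairs: 1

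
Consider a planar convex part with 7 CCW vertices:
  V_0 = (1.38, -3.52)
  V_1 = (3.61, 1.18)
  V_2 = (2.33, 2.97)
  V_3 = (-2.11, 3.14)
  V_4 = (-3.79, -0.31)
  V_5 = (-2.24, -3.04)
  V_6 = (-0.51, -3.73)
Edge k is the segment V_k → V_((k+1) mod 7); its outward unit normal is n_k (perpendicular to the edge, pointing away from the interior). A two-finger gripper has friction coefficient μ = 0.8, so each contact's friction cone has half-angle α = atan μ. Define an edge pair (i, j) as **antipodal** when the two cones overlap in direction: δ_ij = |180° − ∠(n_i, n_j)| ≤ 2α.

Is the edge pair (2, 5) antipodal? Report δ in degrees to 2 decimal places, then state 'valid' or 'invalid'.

δ = 19.55°, valid

α = atan 0.8 = 38.66°;  2α = 77.32°
edge 2: e_2 = (-4.44, +0.17);  n_2 = (+0.0383, +0.9993)
edge 5: e_5 = (+1.73, -0.69);  n_5 = (-0.3705, -0.9288)
∠(n_2, n_5) = 160.45°
δ = |180° − 160.45°| = 19.55°
19.55° ≤ 2α = 77.32°  →  valid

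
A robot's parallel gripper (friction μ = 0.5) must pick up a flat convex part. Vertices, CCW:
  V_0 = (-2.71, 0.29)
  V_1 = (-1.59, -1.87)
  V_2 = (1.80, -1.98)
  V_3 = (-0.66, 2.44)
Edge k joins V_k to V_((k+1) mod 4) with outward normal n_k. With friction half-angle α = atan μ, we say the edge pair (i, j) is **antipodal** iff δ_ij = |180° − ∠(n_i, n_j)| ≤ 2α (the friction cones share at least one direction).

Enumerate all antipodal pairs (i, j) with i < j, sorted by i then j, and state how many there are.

count = 2; pairs: (0,2), (1,3)

α = atan 0.5 = 26.57°;  2α = 53.13°
n_0 = (-0.8878, -0.4603)
n_1 = (-0.0324, -0.9995)
n_2 = (+0.8738, +0.4863)
n_3 = (-0.7237, +0.6901)
  (0,1): δ = 119.27°  ·
  (0,2): δ = 1.69°  ✓
  (0,3): δ = 108.96°  ·
  (1,2): δ = 59.04°  ·
  (1,3): δ = 48.22°  ✓
  (2,3): δ = 72.73°  ·
antipodal pairs: 2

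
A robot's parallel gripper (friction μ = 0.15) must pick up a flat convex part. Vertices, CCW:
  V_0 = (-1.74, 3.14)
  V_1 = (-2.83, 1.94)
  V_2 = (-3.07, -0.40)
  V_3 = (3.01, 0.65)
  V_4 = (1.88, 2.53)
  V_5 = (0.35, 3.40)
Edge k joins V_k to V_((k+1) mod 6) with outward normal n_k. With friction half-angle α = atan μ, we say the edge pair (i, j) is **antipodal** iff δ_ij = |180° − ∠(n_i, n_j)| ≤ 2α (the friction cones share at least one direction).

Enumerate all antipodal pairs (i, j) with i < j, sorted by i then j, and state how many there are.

count = 1; pairs: (2,5)

α = atan 0.15 = 8.53°;  2α = 17.06°
n_0 = (-0.7402, +0.6724)
n_1 = (-0.9948, +0.1020)
n_2 = (+0.1702, -0.9854)
n_3 = (+0.8571, +0.5152)
n_4 = (+0.4943, +0.8693)
n_5 = (-0.1235, +0.9924)
  (0,1): δ = 143.61°  ·
  (0,2): δ = 37.95°  ·
  (0,3): δ = 73.26°  ·
  (0,4): δ = 102.63°  ·
  (0,5): δ = 139.34°  ·
  (1,2): δ = 74.35°  ·
  (1,3): δ = 36.86°  ·
  (1,4): δ = 66.23°  ·
  (1,5): δ = 102.95°  ·
  (2,3): δ = 68.79°  ·
  (2,4): δ = 39.42°  ·
  (2,5): δ = 2.71°  ✓
  (3,4): δ = 150.63°  ·
  (3,5): δ = 113.92°  ·
  (4,5): δ = 143.28°  ·
antipodal pairs: 1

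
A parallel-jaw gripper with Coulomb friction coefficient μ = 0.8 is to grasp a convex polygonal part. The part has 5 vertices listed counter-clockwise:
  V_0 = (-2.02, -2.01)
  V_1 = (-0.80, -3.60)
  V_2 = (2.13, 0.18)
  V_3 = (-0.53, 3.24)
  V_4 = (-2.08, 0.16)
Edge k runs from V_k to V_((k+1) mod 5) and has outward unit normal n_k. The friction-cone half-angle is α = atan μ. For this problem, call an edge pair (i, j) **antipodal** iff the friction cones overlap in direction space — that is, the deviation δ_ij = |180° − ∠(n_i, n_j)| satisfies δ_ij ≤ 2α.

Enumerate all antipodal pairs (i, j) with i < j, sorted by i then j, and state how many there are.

α = atan 0.8 = 38.66°;  2α = 77.32°
n_0 = (-0.7934, -0.6087)
n_1 = (+0.7904, -0.6126)
n_2 = (+0.7547, +0.6561)
n_3 = (-0.8933, +0.4495)
n_4 = (-0.9996, -0.0276)
  (0,1): δ = 75.28°  ✓
  (0,2): δ = 3.50°  ✓
  (0,3): δ = 115.79°  ·
  (0,4): δ = 144.08°  ·
  (1,2): δ = 101.22°  ·
  (1,3): δ = 11.07°  ✓
  (1,4): δ = 39.36°  ✓
  (2,3): δ = 67.71°  ✓
  (2,4): δ = 39.42°  ✓
  (3,4): δ = 151.70°  ·
antipodal pairs: 6

count = 6; pairs: (0,1), (0,2), (1,3), (1,4), (2,3), (2,4)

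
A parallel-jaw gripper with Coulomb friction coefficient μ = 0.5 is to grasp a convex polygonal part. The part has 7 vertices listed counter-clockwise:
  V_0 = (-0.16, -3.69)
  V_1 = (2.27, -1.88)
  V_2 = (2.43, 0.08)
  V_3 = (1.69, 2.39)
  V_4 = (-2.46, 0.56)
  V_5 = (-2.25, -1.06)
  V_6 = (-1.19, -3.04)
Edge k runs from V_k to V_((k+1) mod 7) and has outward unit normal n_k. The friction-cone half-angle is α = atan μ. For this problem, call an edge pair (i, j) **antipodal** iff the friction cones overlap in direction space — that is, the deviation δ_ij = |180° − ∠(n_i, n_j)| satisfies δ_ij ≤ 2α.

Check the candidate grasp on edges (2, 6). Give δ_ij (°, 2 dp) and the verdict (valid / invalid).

δ = 39.98°, valid

α = atan 0.5 = 26.57°;  2α = 53.13°
edge 2: e_2 = (-0.74, +2.31);  n_2 = (+0.9523, +0.3051)
edge 6: e_6 = (+1.03, -0.65);  n_6 = (-0.5337, -0.8457)
∠(n_2, n_6) = 140.02°
δ = |180° − 140.02°| = 39.98°
39.98° ≤ 2α = 53.13°  →  valid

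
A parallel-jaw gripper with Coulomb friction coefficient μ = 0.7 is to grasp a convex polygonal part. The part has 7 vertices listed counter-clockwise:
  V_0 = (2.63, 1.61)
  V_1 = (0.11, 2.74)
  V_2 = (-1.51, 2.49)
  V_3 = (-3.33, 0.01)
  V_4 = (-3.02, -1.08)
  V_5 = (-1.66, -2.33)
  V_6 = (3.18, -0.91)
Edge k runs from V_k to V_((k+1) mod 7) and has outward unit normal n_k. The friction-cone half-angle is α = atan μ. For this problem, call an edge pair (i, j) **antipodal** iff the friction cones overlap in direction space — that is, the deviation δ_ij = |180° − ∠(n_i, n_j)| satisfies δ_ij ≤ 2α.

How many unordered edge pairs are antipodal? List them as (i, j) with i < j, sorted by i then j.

count = 9; pairs: (0,3), (0,4), (0,5), (1,4), (1,5), (2,5), (2,6), (3,6), (4,6)

α = atan 0.7 = 34.99°;  2α = 69.98°
n_0 = (+0.4092, +0.9125)
n_1 = (-0.1525, +0.9883)
n_2 = (-0.8062, +0.5916)
n_3 = (-0.9619, -0.2736)
n_4 = (-0.6767, -0.7363)
n_5 = (+0.2815, -0.9596)
n_6 = (+0.9770, +0.2132)
  (0,1): δ = 147.08°  ·
  (0,2): δ = 102.12°  ·
  (0,3): δ = 49.97°  ✓
  (0,4): δ = 18.43°  ✓
  (0,5): δ = 40.50°  ✓
  (0,6): δ = 126.46°  ·
  (1,2): δ = 135.05°  ·
  (1,3): δ = 82.90°  ·
  (1,4): δ = 51.36°  ✓
  (1,5): δ = 7.58°  ✓
  (1,6): δ = 93.54°  ·
  (2,3): δ = 127.85°  ·
  (2,4): δ = 96.31°  ·
  (2,5): δ = 37.38°  ✓
  (2,6): δ = 48.59°  ✓
  (3,4): δ = 148.46°  ·
  (3,5): δ = 89.52°  ·
  (3,6): δ = 3.56°  ✓
  (4,5): δ = 121.06°  ·
  (4,6): δ = 35.10°  ✓
  (5,6): δ = 94.04°  ·
antipodal pairs: 9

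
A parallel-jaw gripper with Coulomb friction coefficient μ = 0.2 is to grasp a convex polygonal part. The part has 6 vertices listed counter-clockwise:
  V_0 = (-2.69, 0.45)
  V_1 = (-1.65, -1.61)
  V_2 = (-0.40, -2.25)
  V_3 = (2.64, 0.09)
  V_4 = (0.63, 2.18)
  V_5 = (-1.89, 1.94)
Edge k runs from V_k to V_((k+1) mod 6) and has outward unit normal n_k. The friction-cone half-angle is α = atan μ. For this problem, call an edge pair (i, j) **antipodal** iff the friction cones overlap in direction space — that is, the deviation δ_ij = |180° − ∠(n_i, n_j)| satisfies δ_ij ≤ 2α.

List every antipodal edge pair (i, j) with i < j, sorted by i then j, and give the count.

α = atan 0.2 = 11.31°;  2α = 22.62°
n_0 = (-0.8927, -0.4507)
n_1 = (-0.4557, -0.8901)
n_2 = (+0.6100, -0.7924)
n_3 = (+0.7208, +0.6932)
n_4 = (-0.0948, +0.9955)
n_5 = (-0.8810, +0.4730)
  (0,1): δ = 143.90°  ·
  (0,2): δ = 79.20°  ·
  (0,3): δ = 17.10°  ✓
  (0,4): δ = 68.65°  ·
  (0,5): δ = 124.98°  ·
  (1,2): δ = 115.30°  ·
  (1,3): δ = 19.01°  ✓
  (1,4): δ = 32.55°  ·
  (1,5): δ = 88.88°  ·
  (2,3): δ = 83.70°  ·
  (2,4): δ = 32.15°  ·
  (2,5): δ = 24.18°  ·
  (3,4): δ = 128.44°  ·
  (3,5): δ = 72.11°  ·
  (4,5): δ = 123.67°  ·
antipodal pairs: 2

count = 2; pairs: (0,3), (1,3)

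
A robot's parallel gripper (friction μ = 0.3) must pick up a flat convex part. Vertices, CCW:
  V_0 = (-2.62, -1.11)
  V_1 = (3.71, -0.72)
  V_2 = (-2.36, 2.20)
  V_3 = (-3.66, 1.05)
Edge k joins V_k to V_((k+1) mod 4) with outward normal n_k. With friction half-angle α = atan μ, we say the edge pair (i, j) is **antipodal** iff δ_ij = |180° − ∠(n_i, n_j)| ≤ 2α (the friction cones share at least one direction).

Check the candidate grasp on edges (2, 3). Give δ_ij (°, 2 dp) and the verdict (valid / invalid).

α = atan 0.3 = 16.70°;  2α = 33.40°
edge 2: e_2 = (-1.30, -1.15);  n_2 = (-0.6626, +0.7490)
edge 3: e_3 = (+1.04, -2.16);  n_3 = (-0.9010, -0.4338)
∠(n_2, n_3) = 74.21°
δ = |180° − 74.21°| = 105.79°
105.79° > 2α = 33.40°  →  invalid

δ = 105.79°, invalid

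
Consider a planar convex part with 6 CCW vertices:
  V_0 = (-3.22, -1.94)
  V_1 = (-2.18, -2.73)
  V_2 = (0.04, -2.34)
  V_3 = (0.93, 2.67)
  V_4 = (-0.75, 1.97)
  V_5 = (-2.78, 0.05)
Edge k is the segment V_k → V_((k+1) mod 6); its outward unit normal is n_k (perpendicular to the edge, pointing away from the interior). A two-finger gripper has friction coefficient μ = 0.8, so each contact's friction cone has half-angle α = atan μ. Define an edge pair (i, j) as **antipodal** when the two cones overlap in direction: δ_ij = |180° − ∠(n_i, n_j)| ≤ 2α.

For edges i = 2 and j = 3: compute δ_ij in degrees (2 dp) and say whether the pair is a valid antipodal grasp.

α = atan 0.8 = 38.66°;  2α = 77.32°
edge 2: e_2 = (+0.89, +5.01);  n_2 = (+0.9846, -0.1749)
edge 3: e_3 = (-1.68, -0.70);  n_3 = (-0.3846, +0.9231)
∠(n_2, n_3) = 122.69°
δ = |180° − 122.69°| = 57.31°
57.31° ≤ 2α = 77.32°  →  valid

δ = 57.31°, valid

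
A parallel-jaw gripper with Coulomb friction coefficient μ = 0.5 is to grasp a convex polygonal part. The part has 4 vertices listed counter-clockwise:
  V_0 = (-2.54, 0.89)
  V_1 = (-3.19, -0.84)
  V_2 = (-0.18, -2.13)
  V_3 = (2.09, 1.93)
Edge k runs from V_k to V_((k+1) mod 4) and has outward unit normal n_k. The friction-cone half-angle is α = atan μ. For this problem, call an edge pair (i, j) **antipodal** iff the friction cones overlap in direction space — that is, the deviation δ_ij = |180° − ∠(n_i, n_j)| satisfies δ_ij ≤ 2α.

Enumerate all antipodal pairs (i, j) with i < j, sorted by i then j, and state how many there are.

α = atan 0.5 = 26.57°;  2α = 53.13°
n_0 = (-0.9361, +0.3517)
n_1 = (-0.3939, -0.9191)
n_2 = (+0.8728, -0.4880)
n_3 = (-0.2192, +0.9757)
  (0,1): δ = 92.61°  ·
  (0,2): δ = 8.62°  ✓
  (0,3): δ = 123.25°  ·
  (1,2): δ = 96.01°  ·
  (1,3): δ = 35.86°  ✓
  (2,3): δ = 48.13°  ✓
antipodal pairs: 3

count = 3; pairs: (0,2), (1,3), (2,3)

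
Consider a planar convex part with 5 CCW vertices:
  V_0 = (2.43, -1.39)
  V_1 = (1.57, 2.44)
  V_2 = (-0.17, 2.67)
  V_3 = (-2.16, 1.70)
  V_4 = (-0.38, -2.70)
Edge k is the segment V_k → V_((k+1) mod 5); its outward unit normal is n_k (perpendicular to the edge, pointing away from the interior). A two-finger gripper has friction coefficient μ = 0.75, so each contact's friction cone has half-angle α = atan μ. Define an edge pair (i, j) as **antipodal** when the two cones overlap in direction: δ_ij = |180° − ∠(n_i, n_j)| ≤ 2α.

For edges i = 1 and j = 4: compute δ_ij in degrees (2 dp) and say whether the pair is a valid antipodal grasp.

δ = 32.52°, valid

α = atan 0.75 = 36.87°;  2α = 73.74°
edge 1: e_1 = (-1.74, +0.23);  n_1 = (+0.1310, +0.9914)
edge 4: e_4 = (+2.81, +1.31);  n_4 = (+0.4225, -0.9063)
∠(n_1, n_4) = 147.48°
δ = |180° − 147.48°| = 32.52°
32.52° ≤ 2α = 73.74°  →  valid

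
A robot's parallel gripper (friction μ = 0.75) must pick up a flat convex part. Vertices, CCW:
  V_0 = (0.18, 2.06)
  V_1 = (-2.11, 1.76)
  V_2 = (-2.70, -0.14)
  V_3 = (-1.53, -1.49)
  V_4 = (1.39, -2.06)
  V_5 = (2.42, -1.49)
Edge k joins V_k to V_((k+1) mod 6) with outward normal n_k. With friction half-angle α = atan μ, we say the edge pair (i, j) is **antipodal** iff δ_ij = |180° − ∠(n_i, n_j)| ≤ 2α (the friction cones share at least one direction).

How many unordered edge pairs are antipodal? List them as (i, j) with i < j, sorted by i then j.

count = 7; pairs: (0,2), (0,3), (0,4), (1,4), (1,5), (2,5), (3,5)

α = atan 0.75 = 36.87°;  2α = 73.74°
n_0 = (-0.1299, +0.9915)
n_1 = (-0.9550, +0.2966)
n_2 = (-0.7557, -0.6549)
n_3 = (-0.1916, -0.9815)
n_4 = (+0.4842, -0.8750)
n_5 = (+0.8457, +0.5336)
  (0,1): δ = 114.71°  ·
  (0,2): δ = 56.55°  ✓
  (0,3): δ = 18.51°  ✓
  (0,4): δ = 21.50°  ✓
  (0,5): δ = 114.79°  ·
  (1,2): δ = 121.83°  ·
  (1,3): δ = 83.79°  ·
  (1,4): δ = 43.79°  ✓
  (1,5): δ = 49.50°  ✓
  (2,3): δ = 141.96°  ·
  (2,4): δ = 101.95°  ·
  (2,5): δ = 8.66°  ✓
  (3,4): δ = 139.99°  ·
  (3,5): δ = 46.70°  ✓
  (4,5): δ = 86.71°  ·
antipodal pairs: 7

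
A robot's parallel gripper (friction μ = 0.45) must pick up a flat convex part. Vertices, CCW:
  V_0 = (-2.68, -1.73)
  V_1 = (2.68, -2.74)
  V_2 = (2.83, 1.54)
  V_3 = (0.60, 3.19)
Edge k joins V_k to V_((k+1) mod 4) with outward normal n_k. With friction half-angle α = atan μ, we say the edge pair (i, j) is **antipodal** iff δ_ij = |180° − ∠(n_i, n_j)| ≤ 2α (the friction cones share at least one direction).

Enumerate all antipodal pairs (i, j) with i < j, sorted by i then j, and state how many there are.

count = 2; pairs: (0,2), (1,3)

α = atan 0.45 = 24.23°;  2α = 48.46°
n_0 = (-0.1852, -0.9827)
n_1 = (+0.9994, -0.0350)
n_2 = (+0.5948, +0.8039)
n_3 = (-0.8321, +0.5547)
  (0,1): δ = 81.34°  ·
  (0,2): δ = 25.83°  ✓
  (0,3): δ = 66.98°  ·
  (1,2): δ = 124.49°  ·
  (1,3): δ = 31.68°  ✓
  (2,3): δ = 87.19°  ·
antipodal pairs: 2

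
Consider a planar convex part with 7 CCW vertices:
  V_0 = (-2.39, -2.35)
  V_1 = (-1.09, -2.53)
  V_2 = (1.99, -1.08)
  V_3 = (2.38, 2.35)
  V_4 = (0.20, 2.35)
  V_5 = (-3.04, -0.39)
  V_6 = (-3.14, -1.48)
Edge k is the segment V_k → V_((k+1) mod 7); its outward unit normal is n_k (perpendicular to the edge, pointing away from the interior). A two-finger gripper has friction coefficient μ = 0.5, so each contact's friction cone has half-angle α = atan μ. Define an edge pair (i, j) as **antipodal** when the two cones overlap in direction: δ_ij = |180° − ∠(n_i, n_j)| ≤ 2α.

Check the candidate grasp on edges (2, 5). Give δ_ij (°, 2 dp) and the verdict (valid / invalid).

δ = 1.25°, valid

α = atan 0.5 = 26.57°;  2α = 53.13°
edge 2: e_2 = (+0.39, +3.43);  n_2 = (+0.9936, -0.1130)
edge 5: e_5 = (-0.10, -1.09);  n_5 = (-0.9958, +0.0914)
∠(n_2, n_5) = 178.75°
δ = |180° − 178.75°| = 1.25°
1.25° ≤ 2α = 53.13°  →  valid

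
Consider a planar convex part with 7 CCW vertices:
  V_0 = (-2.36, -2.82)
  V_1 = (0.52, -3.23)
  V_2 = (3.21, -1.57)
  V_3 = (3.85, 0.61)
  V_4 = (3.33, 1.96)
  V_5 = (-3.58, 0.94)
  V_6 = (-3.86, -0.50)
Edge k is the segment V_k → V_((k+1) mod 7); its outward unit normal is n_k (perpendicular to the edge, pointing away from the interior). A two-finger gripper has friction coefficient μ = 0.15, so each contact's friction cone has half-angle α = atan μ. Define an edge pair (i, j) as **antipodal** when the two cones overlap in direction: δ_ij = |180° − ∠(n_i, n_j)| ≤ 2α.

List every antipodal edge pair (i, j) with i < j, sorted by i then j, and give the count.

count = 3; pairs: (0,4), (2,5), (3,6)

α = atan 0.15 = 8.53°;  2α = 17.06°
n_0 = (-0.1409, -0.9900)
n_1 = (+0.5252, -0.8510)
n_2 = (+0.9595, -0.2817)
n_3 = (+0.9332, +0.3594)
n_4 = (-0.1460, +0.9893)
n_5 = (-0.9816, +0.1909)
n_6 = (-0.8398, -0.5430)
  (0,1): δ = 140.22°  ·
  (0,2): δ = 98.26°  ·
  (0,3): δ = 60.83°  ·
  (0,4): δ = 16.50°  ✓
  (0,5): δ = 87.10°  ·
  (0,6): δ = 130.99°  ·
  (1,2): δ = 138.04°  ·
  (1,3): δ = 100.61°  ·
  (1,4): δ = 23.28°  ·
  (1,5): δ = 47.32°  ·
  (1,6): δ = 91.21°  ·
  (2,3): δ = 142.57°  ·
  (2,4): δ = 65.24°  ·
  (2,5): δ = 5.36°  ✓
  (2,6): δ = 49.25°  ·
  (3,4): δ = 102.67°  ·
  (3,5): δ = 32.07°  ·
  (3,6): δ = 11.82°  ✓
  (4,5): δ = 109.40°  ·
  (4,6): δ = 65.51°  ·
  (5,6): δ = 136.11°  ·
antipodal pairs: 3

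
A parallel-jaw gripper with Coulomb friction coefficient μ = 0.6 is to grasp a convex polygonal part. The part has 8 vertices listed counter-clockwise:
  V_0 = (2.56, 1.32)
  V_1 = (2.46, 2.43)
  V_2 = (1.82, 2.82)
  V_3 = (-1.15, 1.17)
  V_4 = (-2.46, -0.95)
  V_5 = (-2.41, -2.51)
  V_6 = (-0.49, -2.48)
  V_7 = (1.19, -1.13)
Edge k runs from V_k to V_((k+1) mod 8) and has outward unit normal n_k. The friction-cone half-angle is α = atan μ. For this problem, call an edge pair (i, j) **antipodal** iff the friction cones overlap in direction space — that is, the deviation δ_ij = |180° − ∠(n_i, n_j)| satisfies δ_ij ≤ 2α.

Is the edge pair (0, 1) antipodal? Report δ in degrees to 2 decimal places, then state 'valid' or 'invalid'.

δ = 126.50°, invalid

α = atan 0.6 = 30.96°;  2α = 61.93°
edge 0: e_0 = (-0.10, +1.11);  n_0 = (+0.9960, +0.0897)
edge 1: e_1 = (-0.64, +0.39);  n_1 = (+0.5204, +0.8539)
∠(n_0, n_1) = 53.50°
δ = |180° − 53.50°| = 126.50°
126.50° > 2α = 61.93°  →  invalid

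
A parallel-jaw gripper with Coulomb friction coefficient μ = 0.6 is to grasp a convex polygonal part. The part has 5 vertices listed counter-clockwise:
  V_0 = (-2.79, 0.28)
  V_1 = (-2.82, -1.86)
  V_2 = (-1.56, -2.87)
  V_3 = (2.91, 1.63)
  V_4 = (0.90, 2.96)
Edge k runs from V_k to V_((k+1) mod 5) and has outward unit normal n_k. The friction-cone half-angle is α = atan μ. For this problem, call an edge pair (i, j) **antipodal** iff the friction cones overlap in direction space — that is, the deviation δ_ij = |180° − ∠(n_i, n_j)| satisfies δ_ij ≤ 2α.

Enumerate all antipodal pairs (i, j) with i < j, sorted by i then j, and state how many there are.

count = 4; pairs: (0,2), (0,3), (1,3), (2,4)

α = atan 0.6 = 30.96°;  2α = 61.93°
n_0 = (-0.9999, +0.0140)
n_1 = (-0.6254, -0.7803)
n_2 = (+0.7095, -0.7047)
n_3 = (+0.5518, +0.8340)
n_4 = (-0.5877, +0.8091)
  (0,1): δ = 127.91°  ·
  (0,2): δ = 44.01°  ✓
  (0,3): δ = 57.31°  ✓
  (0,4): δ = 126.79°  ·
  (1,2): δ = 96.09°  ·
  (1,3): δ = 5.22°  ✓
  (1,4): δ = 74.71°  ·
  (2,3): δ = 78.68°  ·
  (2,4): δ = 9.20°  ✓
  (3,4): δ = 110.52°  ·
antipodal pairs: 4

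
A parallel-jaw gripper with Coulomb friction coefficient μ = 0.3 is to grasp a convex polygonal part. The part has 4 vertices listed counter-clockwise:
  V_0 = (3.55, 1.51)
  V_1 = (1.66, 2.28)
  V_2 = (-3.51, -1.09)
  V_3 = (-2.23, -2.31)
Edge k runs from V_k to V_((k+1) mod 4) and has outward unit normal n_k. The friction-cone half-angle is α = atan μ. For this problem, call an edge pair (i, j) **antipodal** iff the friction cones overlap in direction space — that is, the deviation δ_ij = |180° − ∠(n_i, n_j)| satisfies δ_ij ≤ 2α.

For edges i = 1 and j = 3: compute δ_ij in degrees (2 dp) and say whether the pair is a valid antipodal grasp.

α = atan 0.3 = 16.70°;  2α = 33.40°
edge 1: e_1 = (-5.17, -3.37);  n_1 = (-0.5461, +0.8377)
edge 3: e_3 = (+5.78, +3.82);  n_3 = (+0.5514, -0.8343)
∠(n_1, n_3) = 179.64°
δ = |180° − 179.64°| = 0.36°
0.36° ≤ 2α = 33.40°  →  valid

δ = 0.36°, valid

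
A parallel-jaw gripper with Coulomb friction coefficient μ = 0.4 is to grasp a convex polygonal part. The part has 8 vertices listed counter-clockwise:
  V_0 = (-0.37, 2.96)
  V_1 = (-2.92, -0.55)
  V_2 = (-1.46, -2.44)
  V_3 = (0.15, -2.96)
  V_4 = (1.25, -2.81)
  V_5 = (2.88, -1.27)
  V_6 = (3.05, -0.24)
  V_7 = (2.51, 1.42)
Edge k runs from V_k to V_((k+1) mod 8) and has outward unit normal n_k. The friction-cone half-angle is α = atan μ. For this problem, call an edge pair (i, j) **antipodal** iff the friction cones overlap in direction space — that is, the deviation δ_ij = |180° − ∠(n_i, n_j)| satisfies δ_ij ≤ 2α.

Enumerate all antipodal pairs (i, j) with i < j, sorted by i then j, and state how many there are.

α = atan 0.4 = 21.80°;  2α = 43.60°
n_0 = (-0.8090, +0.5878)
n_1 = (-0.7914, -0.6113)
n_2 = (-0.3073, -0.9516)
n_3 = (+0.1351, -0.9908)
n_4 = (+0.6868, -0.7269)
n_5 = (+0.9867, -0.1628)
n_6 = (+0.9509, +0.3093)
n_7 = (+0.4715, +0.8818)
  (0,1): δ = 106.32°  ·
  (0,2): δ = 71.90°  ·
  (0,3): δ = 46.24°  ·
  (0,4): δ = 10.63°  ✓
  (0,5): δ = 26.63°  ✓
  (0,6): δ = 54.02°  ·
  (0,7): δ = 97.86°  ·
  (1,2): δ = 145.59°  ·
  (1,3): δ = 119.92°  ·
  (1,4): δ = 84.31°  ·
  (1,5): δ = 47.06°  ·
  (1,6): δ = 19.67°  ✓
  (1,7): δ = 24.18°  ✓
  (2,3): δ = 154.34°  ·
  (2,4): δ = 118.73°  ·
  (2,5): δ = 81.47°  ·
  (2,6): δ = 54.08°  ·
  (2,7): δ = 10.23°  ✓
  (3,4): δ = 144.39°  ·
  (3,5): δ = 107.14°  ·
  (3,6): δ = 79.75°  ·
  (3,7): δ = 35.90°  ✓
  (4,5): δ = 142.75°  ·
  (4,6): δ = 115.35°  ·
  (4,7): δ = 71.51°  ·
  (5,6): δ = 152.61°  ·
  (5,7): δ = 108.76°  ·
  (6,7): δ = 136.15°  ·
antipodal pairs: 6

count = 6; pairs: (0,4), (0,5), (1,6), (1,7), (2,7), (3,7)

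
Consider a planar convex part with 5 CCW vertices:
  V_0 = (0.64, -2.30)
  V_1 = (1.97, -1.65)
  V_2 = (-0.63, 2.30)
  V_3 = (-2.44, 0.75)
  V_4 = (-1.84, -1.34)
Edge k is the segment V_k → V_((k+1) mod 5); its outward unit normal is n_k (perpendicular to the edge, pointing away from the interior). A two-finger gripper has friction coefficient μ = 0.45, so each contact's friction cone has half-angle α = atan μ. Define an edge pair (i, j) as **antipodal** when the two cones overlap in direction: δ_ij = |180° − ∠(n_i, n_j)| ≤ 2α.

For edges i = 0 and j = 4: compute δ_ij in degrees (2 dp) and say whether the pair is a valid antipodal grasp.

α = atan 0.45 = 24.23°;  2α = 48.46°
edge 0: e_0 = (+1.33, +0.65);  n_0 = (+0.4391, -0.8984)
edge 4: e_4 = (+2.48, -0.96);  n_4 = (-0.3610, -0.9326)
∠(n_0, n_4) = 47.21°
δ = |180° − 47.21°| = 132.79°
132.79° > 2α = 48.46°  →  invalid

δ = 132.79°, invalid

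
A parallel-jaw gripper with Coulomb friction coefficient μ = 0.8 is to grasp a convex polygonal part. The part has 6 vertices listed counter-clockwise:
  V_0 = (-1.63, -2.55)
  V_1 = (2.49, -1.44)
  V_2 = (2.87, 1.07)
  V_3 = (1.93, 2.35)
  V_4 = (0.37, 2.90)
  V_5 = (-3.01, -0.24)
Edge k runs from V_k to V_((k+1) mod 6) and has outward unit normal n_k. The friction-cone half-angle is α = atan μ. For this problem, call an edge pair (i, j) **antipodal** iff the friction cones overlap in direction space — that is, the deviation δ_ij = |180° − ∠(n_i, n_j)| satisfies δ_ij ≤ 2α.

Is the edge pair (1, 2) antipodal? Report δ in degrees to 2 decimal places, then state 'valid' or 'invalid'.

α = atan 0.8 = 38.66°;  2α = 77.32°
edge 1: e_1 = (+0.38, +2.51);  n_1 = (+0.9887, -0.1497)
edge 2: e_2 = (-0.94, +1.28);  n_2 = (+0.8060, +0.5919)
∠(n_1, n_2) = 44.90°
δ = |180° − 44.90°| = 135.10°
135.10° > 2α = 77.32°  →  invalid

δ = 135.10°, invalid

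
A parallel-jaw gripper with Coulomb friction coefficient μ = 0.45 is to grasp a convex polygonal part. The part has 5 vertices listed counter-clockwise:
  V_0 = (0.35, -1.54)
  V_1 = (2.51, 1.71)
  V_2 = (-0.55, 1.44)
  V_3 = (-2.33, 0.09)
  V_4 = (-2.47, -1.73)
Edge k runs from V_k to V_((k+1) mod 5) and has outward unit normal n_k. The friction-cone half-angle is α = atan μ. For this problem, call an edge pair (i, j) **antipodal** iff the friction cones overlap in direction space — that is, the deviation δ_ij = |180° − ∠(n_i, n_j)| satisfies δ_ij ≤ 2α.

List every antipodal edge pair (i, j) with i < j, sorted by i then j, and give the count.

count = 4; pairs: (0,2), (0,3), (1,4), (2,4)

α = atan 0.45 = 24.23°;  2α = 48.46°
n_0 = (+0.8328, -0.5535)
n_1 = (-0.0879, +0.9961)
n_2 = (-0.6043, +0.7968)
n_3 = (-0.9971, +0.0767)
n_4 = (+0.0672, -0.9977)
  (0,1): δ = 51.35°  ·
  (0,2): δ = 19.21°  ✓
  (0,3): δ = 29.21°  ✓
  (0,4): δ = 127.46°  ·
  (1,2): δ = 147.86°  ·
  (1,3): δ = 99.44°  ·
  (1,4): δ = 1.19°  ✓
  (2,3): δ = 131.58°  ·
  (2,4): δ = 33.32°  ✓
  (3,4): δ = 81.75°  ·
antipodal pairs: 4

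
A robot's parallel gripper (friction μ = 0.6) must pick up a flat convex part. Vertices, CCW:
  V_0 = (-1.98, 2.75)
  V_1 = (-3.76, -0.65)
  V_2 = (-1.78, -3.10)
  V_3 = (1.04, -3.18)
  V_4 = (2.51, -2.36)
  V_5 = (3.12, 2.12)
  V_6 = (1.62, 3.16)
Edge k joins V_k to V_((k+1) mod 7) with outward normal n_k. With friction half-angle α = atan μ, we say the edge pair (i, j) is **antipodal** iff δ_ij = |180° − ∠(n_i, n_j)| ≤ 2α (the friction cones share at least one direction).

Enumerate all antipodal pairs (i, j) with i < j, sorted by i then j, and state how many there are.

α = atan 0.6 = 30.96°;  2α = 61.93°
n_0 = (-0.8859, +0.4638)
n_1 = (-0.7778, -0.6286)
n_2 = (-0.0284, -0.9996)
n_3 = (+0.4872, -0.8733)
n_4 = (+0.9909, -0.1349)
n_5 = (+0.5698, +0.8218)
n_6 = (-0.1132, +0.9936)
  (0,1): δ = 113.42°  ·
  (0,2): δ = 63.99°  ·
  (0,3): δ = 33.21°  ✓
  (0,4): δ = 19.88°  ✓
  (0,5): δ = 82.90°  ·
  (0,6): δ = 124.13°  ·
  (1,2): δ = 130.57°  ·
  (1,3): δ = 99.79°  ·
  (1,4): δ = 46.70°  ✓
  (1,5): δ = 16.32°  ✓
  (1,6): δ = 57.55°  ✓
  (2,3): δ = 149.22°  ·
  (2,4): δ = 96.13°  ·
  (2,5): δ = 33.11°  ✓
  (2,6): δ = 8.12°  ✓
  (3,4): δ = 126.91°  ·
  (3,5): δ = 63.89°  ·
  (3,6): δ = 22.66°  ✓
  (4,5): δ = 116.98°  ·
  (4,6): δ = 75.75°  ·
  (5,6): δ = 138.77°  ·
antipodal pairs: 8

count = 8; pairs: (0,3), (0,4), (1,4), (1,5), (1,6), (2,5), (2,6), (3,6)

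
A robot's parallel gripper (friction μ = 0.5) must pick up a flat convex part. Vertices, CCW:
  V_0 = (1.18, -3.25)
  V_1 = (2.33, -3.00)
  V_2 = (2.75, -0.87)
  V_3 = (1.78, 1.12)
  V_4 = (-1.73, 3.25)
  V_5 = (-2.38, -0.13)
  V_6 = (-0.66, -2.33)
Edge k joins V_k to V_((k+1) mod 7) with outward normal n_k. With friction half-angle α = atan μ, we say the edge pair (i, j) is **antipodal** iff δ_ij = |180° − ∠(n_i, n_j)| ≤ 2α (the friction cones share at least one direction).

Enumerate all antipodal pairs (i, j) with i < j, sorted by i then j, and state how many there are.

count = 8; pairs: (0,3), (1,4), (1,5), (2,4), (2,5), (2,6), (3,5), (3,6)

α = atan 0.5 = 26.57°;  2α = 53.13°
n_0 = (+0.2124, -0.9772)
n_1 = (+0.9811, -0.1935)
n_2 = (+0.8989, +0.4382)
n_3 = (+0.5188, +0.8549)
n_4 = (-0.9820, +0.1888)
n_5 = (-0.7878, -0.6159)
n_6 = (-0.4472, -0.8944)
  (0,1): δ = 113.42°  ·
  (0,2): δ = 76.28°  ·
  (0,3): δ = 43.52°  ✓
  (0,4): δ = 66.85°  ·
  (0,5): δ = 115.75°  ·
  (0,6): δ = 141.17°  ·
  (1,2): δ = 142.86°  ·
  (1,3): δ = 110.10°  ·
  (1,4): δ = 0.27°  ✓
  (1,5): δ = 49.17°  ✓
  (1,6): δ = 74.59°  ·
  (2,3): δ = 147.24°  ·
  (2,4): δ = 36.87°  ✓
  (2,5): δ = 12.03°  ✓
  (2,6): δ = 37.45°  ✓
  (3,4): δ = 69.63°  ·
  (3,5): δ = 20.73°  ✓
  (3,6): δ = 4.69°  ✓
  (4,5): δ = 131.10°  ·
  (4,6): δ = 105.68°  ·
  (5,6): δ = 154.58°  ·
antipodal pairs: 8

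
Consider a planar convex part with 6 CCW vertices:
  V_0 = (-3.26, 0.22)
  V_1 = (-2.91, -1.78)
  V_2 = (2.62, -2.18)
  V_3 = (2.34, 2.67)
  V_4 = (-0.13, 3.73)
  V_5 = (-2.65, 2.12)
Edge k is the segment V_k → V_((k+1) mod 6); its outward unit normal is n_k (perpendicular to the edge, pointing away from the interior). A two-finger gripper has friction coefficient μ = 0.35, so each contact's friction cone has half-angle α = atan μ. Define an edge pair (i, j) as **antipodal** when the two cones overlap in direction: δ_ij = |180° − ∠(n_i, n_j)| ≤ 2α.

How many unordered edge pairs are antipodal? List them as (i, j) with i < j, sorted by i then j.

α = atan 0.35 = 19.29°;  2α = 38.58°
n_0 = (-0.9850, -0.1724)
n_1 = (-0.0721, -0.9974)
n_2 = (+0.9983, +0.0576)
n_3 = (+0.3944, +0.9190)
n_4 = (-0.5384, +0.8427)
n_5 = (-0.9521, +0.3057)
  (0,1): δ = 104.06°  ·
  (0,2): δ = 6.62°  ✓
  (0,3): δ = 56.85°  ·
  (0,4): δ = 112.65°  ·
  (0,5): δ = 152.27°  ·
  (1,2): δ = 82.56°  ·
  (1,3): δ = 19.09°  ✓
  (1,4): δ = 36.71°  ✓
  (1,5): δ = 76.34°  ·
  (2,3): δ = 116.53°  ·
  (2,4): δ = 60.73°  ·
  (2,5): δ = 21.10°  ✓
  (3,4): δ = 124.20°  ·
  (3,5): δ = 84.57°  ·
  (4,5): δ = 140.37°  ·
antipodal pairs: 4

count = 4; pairs: (0,2), (1,3), (1,4), (2,5)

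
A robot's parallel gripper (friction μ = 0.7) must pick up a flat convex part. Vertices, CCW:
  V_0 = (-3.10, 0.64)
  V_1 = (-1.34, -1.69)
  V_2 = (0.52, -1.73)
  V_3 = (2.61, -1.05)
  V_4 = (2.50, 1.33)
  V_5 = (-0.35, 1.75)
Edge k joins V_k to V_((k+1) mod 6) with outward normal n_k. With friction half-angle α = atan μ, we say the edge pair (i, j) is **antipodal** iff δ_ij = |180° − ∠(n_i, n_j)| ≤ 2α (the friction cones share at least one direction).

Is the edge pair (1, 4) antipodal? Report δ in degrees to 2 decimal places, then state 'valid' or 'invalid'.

α = atan 0.7 = 34.99°;  2α = 69.98°
edge 1: e_1 = (+1.86, -0.04);  n_1 = (-0.0215, -0.9998)
edge 4: e_4 = (-2.85, +0.42);  n_4 = (+0.1458, +0.9893)
∠(n_1, n_4) = 172.85°
δ = |180° − 172.85°| = 7.15°
7.15° ≤ 2α = 69.98°  →  valid

δ = 7.15°, valid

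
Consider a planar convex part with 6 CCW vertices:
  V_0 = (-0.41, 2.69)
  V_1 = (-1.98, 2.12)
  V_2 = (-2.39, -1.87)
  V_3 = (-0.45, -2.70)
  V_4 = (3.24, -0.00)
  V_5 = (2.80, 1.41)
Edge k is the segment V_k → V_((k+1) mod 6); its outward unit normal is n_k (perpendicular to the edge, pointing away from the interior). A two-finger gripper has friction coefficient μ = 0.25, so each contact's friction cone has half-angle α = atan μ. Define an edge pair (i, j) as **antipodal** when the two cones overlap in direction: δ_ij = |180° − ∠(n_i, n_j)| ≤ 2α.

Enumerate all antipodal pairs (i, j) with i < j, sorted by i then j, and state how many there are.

count = 3; pairs: (0,3), (1,4), (2,5)

α = atan 0.25 = 14.04°;  2α = 28.07°
n_0 = (-0.3413, +0.9400)
n_1 = (-0.9948, +0.1022)
n_2 = (-0.3933, -0.9194)
n_3 = (+0.5905, -0.8070)
n_4 = (+0.9546, +0.2979)
n_5 = (+0.3704, +0.9289)
  (0,1): δ = 115.82°  ·
  (0,2): δ = 43.12°  ·
  (0,3): δ = 16.24°  ✓
  (0,4): δ = 87.38°  ·
  (0,5): δ = 138.31°  ·
  (1,2): δ = 107.30°  ·
  (1,3): δ = 47.94°  ·
  (1,4): δ = 23.20°  ✓
  (1,5): δ = 74.13°  ·
  (2,3): δ = 120.64°  ·
  (2,4): δ = 49.51°  ·
  (2,5): δ = 1.42°  ✓
  (3,4): δ = 108.86°  ·
  (3,5): δ = 57.93°  ·
  (4,5): δ = 129.07°  ·
antipodal pairs: 3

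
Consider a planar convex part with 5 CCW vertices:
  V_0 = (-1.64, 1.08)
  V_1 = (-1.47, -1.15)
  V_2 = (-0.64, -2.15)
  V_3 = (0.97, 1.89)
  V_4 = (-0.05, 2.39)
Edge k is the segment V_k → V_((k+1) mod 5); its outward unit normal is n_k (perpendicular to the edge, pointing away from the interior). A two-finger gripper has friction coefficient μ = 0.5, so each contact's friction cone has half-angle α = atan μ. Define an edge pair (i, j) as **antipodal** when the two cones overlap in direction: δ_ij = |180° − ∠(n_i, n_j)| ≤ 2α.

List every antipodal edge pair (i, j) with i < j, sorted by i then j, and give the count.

α = atan 0.5 = 26.57°;  2α = 53.13°
n_0 = (-0.9971, -0.0760)
n_1 = (-0.7695, -0.6387)
n_2 = (+0.9290, -0.3702)
n_3 = (+0.4402, +0.8979)
n_4 = (-0.6359, +0.7718)
  (0,1): δ = 144.67°  ·
  (0,2): δ = 26.09°  ✓
  (0,3): δ = 59.53°  ·
  (0,4): δ = 125.13°  ·
  (1,2): δ = 61.42°  ·
  (1,3): δ = 24.19°  ✓
  (1,4): δ = 89.79°  ·
  (2,3): δ = 94.39°  ·
  (2,4): δ = 28.79°  ✓
  (3,4): δ = 114.40°  ·
antipodal pairs: 3

count = 3; pairs: (0,2), (1,3), (2,4)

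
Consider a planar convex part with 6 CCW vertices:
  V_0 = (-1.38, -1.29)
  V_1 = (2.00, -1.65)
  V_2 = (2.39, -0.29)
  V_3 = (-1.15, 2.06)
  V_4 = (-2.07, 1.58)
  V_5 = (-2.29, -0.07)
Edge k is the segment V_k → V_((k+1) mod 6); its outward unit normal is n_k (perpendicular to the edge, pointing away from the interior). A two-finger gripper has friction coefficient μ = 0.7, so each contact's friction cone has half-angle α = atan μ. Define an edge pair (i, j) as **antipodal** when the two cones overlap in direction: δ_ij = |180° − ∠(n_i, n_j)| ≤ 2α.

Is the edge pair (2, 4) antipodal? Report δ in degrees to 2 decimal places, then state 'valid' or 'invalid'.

α = atan 0.7 = 34.99°;  2α = 69.98°
edge 2: e_2 = (-3.54, +2.35);  n_2 = (+0.5531, +0.8331)
edge 4: e_4 = (-0.22, -1.65);  n_4 = (-0.9912, +0.1322)
∠(n_2, n_4) = 115.98°
δ = |180° − 115.98°| = 64.02°
64.02° ≤ 2α = 69.98°  →  valid

δ = 64.02°, valid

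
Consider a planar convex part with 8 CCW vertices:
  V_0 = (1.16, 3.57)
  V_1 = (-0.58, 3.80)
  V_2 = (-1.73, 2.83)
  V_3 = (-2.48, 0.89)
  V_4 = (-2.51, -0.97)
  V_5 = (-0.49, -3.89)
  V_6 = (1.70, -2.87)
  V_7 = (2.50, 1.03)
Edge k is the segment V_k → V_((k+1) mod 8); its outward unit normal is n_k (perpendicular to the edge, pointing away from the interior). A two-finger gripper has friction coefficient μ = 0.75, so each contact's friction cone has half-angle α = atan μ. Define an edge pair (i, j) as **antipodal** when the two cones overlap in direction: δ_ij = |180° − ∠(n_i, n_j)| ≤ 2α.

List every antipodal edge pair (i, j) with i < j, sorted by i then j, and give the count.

α = atan 0.75 = 36.87°;  2α = 73.74°
n_0 = (+0.1310, +0.9914)
n_1 = (-0.6447, +0.7644)
n_2 = (-0.9327, +0.3606)
n_3 = (-0.9999, +0.0161)
n_4 = (-0.8224, -0.5689)
n_5 = (+0.4222, -0.9065)
n_6 = (+0.9796, -0.2009)
n_7 = (+0.8845, +0.4666)
  (0,1): δ = 132.32°  ·
  (0,2): δ = 103.61°  ·
  (0,3): δ = 83.39°  ·
  (0,4): δ = 47.80°  ✓
  (0,5): δ = 32.50°  ✓
  (0,6): δ = 85.94°  ·
  (0,7): δ = 125.34°  ·
  (1,2): δ = 151.28°  ·
  (1,3): δ = 131.07°  ·
  (1,4): δ = 95.47°  ·
  (1,5): δ = 15.17°  ✓
  (1,6): δ = 38.26°  ✓
  (1,7): δ = 77.67°  ·
  (2,3): δ = 159.79°  ·
  (2,4): δ = 124.19°  ·
  (2,5): δ = 43.89°  ✓
  (2,6): δ = 9.54°  ✓
  (2,7): δ = 48.95°  ✓
  (3,4): δ = 144.40°  ·
  (3,5): δ = 64.10°  ✓
  (3,6): δ = 10.67°  ✓
  (3,7): δ = 28.74°  ✓
  (4,5): δ = 99.70°  ·
  (4,6): δ = 46.27°  ✓
  (4,7): δ = 6.86°  ✓
  (5,6): δ = 126.57°  ·
  (5,7): δ = 87.16°  ·
  (6,7): δ = 140.59°  ·
antipodal pairs: 12

count = 12; pairs: (0,4), (0,5), (1,5), (1,6), (2,5), (2,6), (2,7), (3,5), (3,6), (3,7), (4,6), (4,7)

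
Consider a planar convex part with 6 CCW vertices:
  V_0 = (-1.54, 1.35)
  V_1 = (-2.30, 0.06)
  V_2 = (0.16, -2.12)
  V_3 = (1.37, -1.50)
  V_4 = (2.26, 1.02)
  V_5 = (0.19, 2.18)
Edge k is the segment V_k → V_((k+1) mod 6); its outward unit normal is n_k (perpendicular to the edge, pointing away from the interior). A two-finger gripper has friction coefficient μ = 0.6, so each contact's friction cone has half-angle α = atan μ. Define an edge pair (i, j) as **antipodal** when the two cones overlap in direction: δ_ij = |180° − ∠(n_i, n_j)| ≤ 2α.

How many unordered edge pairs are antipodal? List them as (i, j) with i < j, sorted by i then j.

count = 6; pairs: (0,2), (0,3), (1,4), (2,4), (2,5), (3,5)

α = atan 0.6 = 30.96°;  2α = 61.93°
n_0 = (-0.8616, +0.5076)
n_1 = (-0.6632, -0.7484)
n_2 = (+0.4560, -0.8900)
n_3 = (+0.9429, -0.3330)
n_4 = (+0.4889, +0.8724)
n_5 = (-0.4326, +0.9016)
  (0,1): δ = 101.04°  ·
  (0,2): δ = 32.37°  ✓
  (0,3): δ = 11.05°  ✓
  (0,4): δ = 91.24°  ·
  (0,5): δ = 146.13°  ·
  (1,2): δ = 111.32°  ·
  (1,3): δ = 67.91°  ·
  (1,4): δ = 12.28°  ✓
  (1,5): δ = 67.18°  ·
  (2,3): δ = 136.58°  ·
  (2,4): δ = 56.40°  ✓
  (2,5): δ = 1.50°  ✓
  (3,4): δ = 99.81°  ·
  (3,5): δ = 44.92°  ✓
  (4,5): δ = 125.10°  ·
antipodal pairs: 6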